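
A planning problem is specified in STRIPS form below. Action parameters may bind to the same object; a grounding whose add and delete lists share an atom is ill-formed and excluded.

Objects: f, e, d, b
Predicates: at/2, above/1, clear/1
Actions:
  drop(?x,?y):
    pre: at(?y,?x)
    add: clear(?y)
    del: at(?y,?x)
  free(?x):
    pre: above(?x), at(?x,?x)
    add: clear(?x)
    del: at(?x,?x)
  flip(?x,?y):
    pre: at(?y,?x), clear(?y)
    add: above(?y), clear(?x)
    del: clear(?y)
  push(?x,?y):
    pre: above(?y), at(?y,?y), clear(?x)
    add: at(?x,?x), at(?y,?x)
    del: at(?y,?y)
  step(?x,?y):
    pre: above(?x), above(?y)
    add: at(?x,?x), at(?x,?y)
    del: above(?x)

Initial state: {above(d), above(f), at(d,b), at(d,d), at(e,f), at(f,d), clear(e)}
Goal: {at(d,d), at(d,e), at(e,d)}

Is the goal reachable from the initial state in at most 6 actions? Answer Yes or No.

1. drop(b,d)  →  {above(d), above(f), at(d,d), at(e,f), at(f,d), clear(d), clear(e)}
2. push(e,d)  →  {above(d), above(f), at(d,e), at(e,e), at(e,f), at(f,d), clear(d), clear(e)}
3. flip(f,e)  →  {above(d), above(e), above(f), at(d,e), at(e,e), at(e,f), at(f,d), clear(d), clear(f)}
4. push(d,e)  →  {above(d), above(e), above(f), at(d,d), at(d,e), at(e,d), at(e,f), at(f,d), clear(d), clear(f)}
optimal plan length = 4; 4 ≤ 6

Yes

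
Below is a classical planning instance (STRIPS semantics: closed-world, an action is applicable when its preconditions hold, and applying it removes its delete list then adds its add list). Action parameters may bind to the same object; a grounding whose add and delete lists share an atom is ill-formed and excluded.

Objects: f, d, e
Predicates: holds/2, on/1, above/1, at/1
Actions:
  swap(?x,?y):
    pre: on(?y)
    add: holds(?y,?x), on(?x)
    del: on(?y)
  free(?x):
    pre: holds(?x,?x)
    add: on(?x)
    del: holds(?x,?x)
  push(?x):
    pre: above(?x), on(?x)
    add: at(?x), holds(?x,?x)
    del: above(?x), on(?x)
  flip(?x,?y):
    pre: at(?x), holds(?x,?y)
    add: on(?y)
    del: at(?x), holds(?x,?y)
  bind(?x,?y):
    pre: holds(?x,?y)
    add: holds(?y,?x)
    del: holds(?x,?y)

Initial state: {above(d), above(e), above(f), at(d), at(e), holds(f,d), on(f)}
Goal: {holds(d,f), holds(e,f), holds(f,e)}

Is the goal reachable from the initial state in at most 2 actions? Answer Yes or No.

No

1. swap(e,f)  →  {above(d), above(e), above(f), at(d), at(e), holds(f,d), holds(f,e), on(e)}
2. swap(f,e)  →  {above(d), above(e), above(f), at(d), at(e), holds(e,f), holds(f,d), holds(f,e), on(f)}
3. bind(f,d)  →  {above(d), above(e), above(f), at(d), at(e), holds(d,f), holds(e,f), holds(f,e), on(f)}
optimal plan length = 3; 3 > 2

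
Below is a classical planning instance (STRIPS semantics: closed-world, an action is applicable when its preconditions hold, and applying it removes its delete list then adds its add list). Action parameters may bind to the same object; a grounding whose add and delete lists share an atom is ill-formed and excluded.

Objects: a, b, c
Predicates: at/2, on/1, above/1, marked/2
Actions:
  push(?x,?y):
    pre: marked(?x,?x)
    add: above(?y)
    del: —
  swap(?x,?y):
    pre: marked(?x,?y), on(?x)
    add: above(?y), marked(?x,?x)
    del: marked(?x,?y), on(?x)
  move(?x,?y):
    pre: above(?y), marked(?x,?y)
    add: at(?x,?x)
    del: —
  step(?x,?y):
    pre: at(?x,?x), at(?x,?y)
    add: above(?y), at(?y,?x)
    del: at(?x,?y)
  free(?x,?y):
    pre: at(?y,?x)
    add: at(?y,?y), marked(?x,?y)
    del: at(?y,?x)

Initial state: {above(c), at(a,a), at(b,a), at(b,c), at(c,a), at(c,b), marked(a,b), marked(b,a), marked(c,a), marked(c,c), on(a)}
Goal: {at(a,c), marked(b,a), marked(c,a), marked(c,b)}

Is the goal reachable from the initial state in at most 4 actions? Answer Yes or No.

Yes

1. move(c,c)  →  {above(c), at(a,a), at(b,a), at(b,c), at(c,a), at(c,b), at(c,c), marked(a,b), marked(b,a), marked(c,a), marked(c,c), on(a)}
2. step(c,a)  →  {above(a), above(c), at(a,a), at(a,c), at(b,a), at(b,c), at(c,b), at(c,c), marked(a,b), marked(b,a), marked(c,a), marked(c,c), on(a)}
3. free(c,b)  →  {above(a), above(c), at(a,a), at(a,c), at(b,a), at(b,b), at(c,b), at(c,c), marked(a,b), marked(b,a), marked(c,a), marked(c,b), marked(c,c), on(a)}
optimal plan length = 3; 3 ≤ 4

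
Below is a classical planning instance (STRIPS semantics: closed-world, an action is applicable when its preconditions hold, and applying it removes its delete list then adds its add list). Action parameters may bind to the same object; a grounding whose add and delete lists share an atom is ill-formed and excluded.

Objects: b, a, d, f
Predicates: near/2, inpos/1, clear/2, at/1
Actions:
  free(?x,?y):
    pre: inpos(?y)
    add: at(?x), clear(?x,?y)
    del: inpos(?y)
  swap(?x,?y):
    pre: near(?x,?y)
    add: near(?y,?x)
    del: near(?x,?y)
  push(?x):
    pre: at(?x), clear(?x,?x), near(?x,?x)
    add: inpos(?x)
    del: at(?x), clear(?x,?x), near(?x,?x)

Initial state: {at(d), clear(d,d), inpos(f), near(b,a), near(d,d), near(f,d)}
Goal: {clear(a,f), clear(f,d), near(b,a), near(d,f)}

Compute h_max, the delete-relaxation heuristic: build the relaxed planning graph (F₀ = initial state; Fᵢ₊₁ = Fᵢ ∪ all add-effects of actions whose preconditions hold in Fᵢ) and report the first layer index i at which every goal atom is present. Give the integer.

2

F0 = init (6 atoms)
F1 = F0 ∪ {at(a), at(b), at(f), clear(a,f), clear(b,f), clear(d,f), clear(f,f), inpos(d), near(a,b), near(d,f)}  (16 atoms)
F2 = F1 ∪ {clear(a,d), clear(b,d), clear(f,d)}  (19 atoms)
goal ⊆ F2  ⇒  h_max = 2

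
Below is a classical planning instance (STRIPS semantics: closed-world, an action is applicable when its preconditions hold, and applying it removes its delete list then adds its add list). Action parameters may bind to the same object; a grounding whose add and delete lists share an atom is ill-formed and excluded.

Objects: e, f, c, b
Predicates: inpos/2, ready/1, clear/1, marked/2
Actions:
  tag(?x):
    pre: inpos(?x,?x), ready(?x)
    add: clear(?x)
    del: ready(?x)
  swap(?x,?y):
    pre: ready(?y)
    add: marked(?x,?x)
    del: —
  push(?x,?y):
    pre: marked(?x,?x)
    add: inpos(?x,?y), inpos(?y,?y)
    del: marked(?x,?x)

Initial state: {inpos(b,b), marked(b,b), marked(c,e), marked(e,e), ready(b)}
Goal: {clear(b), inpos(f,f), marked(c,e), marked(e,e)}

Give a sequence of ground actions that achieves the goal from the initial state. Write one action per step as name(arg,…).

tag(b); push(b,f)

1. tag(b)  →  {clear(b), inpos(b,b), marked(b,b), marked(c,e), marked(e,e)}
2. push(b,f)  →  {clear(b), inpos(b,b), inpos(b,f), inpos(f,f), marked(c,e), marked(e,e)}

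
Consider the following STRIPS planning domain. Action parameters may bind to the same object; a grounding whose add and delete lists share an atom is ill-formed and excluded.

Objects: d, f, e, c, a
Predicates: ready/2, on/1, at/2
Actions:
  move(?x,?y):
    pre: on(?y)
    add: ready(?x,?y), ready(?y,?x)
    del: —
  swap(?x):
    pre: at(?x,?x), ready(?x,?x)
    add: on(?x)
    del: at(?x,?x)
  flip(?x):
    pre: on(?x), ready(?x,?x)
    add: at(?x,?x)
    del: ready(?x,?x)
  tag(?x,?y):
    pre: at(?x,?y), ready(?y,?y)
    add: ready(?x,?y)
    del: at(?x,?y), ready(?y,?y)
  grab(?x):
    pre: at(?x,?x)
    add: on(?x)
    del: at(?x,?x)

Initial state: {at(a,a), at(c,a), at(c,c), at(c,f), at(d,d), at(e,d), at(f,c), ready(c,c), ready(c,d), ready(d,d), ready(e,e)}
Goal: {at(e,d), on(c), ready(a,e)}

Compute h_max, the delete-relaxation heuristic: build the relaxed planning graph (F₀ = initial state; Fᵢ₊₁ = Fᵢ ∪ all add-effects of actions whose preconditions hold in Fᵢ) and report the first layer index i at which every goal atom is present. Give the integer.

2

F0 = init (11 atoms)
F1 = F0 ∪ {on(a), on(c), on(d), ready(e,d), ready(f,c)}  (16 atoms)
F2 = F1 ∪ {ready(a,a), ready(a,c), ready(a,d), ready(a,e), ready(a,f), ready(c,a), ready(c,e), ready(c,f), ready(d,a), ready(d,c), ready(d,e), ready(d,f), ready(e,a), ready(e,c), ready(f,a), ready(f,d)}  (32 atoms)
goal ⊆ F2  ⇒  h_max = 2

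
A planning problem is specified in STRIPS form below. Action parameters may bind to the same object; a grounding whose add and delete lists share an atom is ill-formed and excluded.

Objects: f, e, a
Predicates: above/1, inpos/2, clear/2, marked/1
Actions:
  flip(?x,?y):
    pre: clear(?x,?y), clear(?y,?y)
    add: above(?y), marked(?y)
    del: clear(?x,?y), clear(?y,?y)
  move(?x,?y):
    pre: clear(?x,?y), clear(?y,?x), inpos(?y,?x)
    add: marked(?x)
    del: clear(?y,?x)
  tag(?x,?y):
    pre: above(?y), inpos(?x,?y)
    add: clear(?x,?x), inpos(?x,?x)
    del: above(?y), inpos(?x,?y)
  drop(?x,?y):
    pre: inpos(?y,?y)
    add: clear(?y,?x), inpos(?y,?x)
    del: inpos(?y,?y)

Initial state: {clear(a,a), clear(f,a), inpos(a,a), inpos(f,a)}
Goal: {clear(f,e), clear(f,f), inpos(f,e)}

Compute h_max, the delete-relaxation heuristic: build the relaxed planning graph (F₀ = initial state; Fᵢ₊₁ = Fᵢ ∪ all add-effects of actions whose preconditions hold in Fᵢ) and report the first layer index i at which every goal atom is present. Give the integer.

F0 = init (4 atoms)
F1 = F0 ∪ {above(a), clear(a,e), clear(a,f), inpos(a,e), inpos(a,f), marked(a)}  (10 atoms)
F2 = F1 ∪ {clear(f,f), inpos(f,f), marked(f)}  (13 atoms)
F3 = F2 ∪ {above(f), clear(f,e), inpos(f,e)}  (16 atoms)
goal ⊆ F3  ⇒  h_max = 3

3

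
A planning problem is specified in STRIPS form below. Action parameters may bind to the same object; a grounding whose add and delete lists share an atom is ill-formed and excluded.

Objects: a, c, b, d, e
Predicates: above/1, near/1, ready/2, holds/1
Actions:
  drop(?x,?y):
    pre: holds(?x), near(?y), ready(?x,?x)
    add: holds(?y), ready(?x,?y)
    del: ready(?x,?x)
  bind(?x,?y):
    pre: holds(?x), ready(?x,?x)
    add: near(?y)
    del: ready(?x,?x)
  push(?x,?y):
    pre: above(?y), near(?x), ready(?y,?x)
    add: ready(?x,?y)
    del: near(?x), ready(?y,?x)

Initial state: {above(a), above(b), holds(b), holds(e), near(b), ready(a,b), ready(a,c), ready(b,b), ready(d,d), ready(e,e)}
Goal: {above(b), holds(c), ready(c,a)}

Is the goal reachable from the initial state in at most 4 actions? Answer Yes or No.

1. bind(b,c)  →  {above(a), above(b), holds(b), holds(e), near(b), near(c), ready(a,b), ready(a,c), ready(d,d), ready(e,e)}
2. drop(e,c)  →  {above(a), above(b), holds(b), holds(c), holds(e), near(b), near(c), ready(a,b), ready(a,c), ready(d,d), ready(e,c)}
3. push(c,a)  →  {above(a), above(b), holds(b), holds(c), holds(e), near(b), ready(a,b), ready(c,a), ready(d,d), ready(e,c)}
optimal plan length = 3; 3 ≤ 4

Yes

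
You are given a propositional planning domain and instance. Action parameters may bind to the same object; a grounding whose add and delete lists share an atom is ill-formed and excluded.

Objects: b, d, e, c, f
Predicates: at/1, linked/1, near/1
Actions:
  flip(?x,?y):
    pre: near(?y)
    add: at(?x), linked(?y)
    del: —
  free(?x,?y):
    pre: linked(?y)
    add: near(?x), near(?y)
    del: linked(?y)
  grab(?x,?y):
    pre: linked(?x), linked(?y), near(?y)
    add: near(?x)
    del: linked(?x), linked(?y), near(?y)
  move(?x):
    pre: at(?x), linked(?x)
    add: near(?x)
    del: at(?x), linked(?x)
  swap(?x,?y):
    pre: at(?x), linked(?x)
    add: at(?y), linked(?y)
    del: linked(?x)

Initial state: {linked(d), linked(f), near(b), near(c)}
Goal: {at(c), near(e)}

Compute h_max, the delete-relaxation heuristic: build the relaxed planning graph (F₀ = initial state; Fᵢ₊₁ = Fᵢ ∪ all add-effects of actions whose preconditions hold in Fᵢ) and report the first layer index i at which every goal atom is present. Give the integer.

F0 = init (4 atoms)
F1 = F0 ∪ {at(b), at(c), at(d), at(e), at(f), linked(b), linked(c), near(d), near(e), near(f)}  (14 atoms)
goal ⊆ F1  ⇒  h_max = 1

1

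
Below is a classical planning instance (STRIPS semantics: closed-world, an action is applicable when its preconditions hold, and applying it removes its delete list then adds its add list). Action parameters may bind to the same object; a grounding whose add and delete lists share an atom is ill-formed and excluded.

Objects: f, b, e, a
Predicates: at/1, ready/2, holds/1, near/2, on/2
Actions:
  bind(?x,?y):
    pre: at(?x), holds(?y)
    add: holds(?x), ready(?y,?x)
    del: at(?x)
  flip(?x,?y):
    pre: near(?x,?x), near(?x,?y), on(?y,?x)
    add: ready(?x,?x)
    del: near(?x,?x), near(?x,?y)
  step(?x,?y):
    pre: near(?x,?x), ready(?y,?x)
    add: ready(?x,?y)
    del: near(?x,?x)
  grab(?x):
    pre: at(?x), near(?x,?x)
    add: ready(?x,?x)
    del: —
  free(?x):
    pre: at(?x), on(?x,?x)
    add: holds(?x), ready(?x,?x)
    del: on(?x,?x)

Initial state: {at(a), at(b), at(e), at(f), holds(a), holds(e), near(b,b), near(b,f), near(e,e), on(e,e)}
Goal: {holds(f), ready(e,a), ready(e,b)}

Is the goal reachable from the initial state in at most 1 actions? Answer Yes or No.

1. bind(f,e)  →  {at(a), at(b), at(e), holds(a), holds(e), holds(f), near(b,b), near(b,f), near(e,e), on(e,e), ready(e,f)}
2. bind(b,e)  →  {at(a), at(e), holds(a), holds(b), holds(e), holds(f), near(b,b), near(b,f), near(e,e), on(e,e), ready(e,b), ready(e,f)}
3. bind(a,e)  →  {at(e), holds(a), holds(b), holds(e), holds(f), near(b,b), near(b,f), near(e,e), on(e,e), ready(e,a), ready(e,b), ready(e,f)}
optimal plan length = 3; 3 > 1

No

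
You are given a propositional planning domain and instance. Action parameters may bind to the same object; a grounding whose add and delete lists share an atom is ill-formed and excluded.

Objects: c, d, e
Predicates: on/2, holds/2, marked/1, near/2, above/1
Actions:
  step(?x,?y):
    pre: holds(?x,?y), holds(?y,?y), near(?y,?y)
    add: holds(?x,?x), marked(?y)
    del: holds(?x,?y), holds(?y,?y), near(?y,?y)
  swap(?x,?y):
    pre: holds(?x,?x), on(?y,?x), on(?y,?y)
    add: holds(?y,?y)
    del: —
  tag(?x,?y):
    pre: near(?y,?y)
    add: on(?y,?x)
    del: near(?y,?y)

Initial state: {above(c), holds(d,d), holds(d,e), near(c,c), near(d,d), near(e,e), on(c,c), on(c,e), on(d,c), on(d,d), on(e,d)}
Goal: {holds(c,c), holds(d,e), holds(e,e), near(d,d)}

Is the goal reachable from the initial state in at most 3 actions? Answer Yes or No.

Yes

1. tag(e,e)  →  {above(c), holds(d,d), holds(d,e), near(c,c), near(d,d), on(c,c), on(c,e), on(d,c), on(d,d), on(e,d), on(e,e)}
2. swap(d,e)  →  {above(c), holds(d,d), holds(d,e), holds(e,e), near(c,c), near(d,d), on(c,c), on(c,e), on(d,c), on(d,d), on(e,d), on(e,e)}
3. swap(e,c)  →  {above(c), holds(c,c), holds(d,d), holds(d,e), holds(e,e), near(c,c), near(d,d), on(c,c), on(c,e), on(d,c), on(d,d), on(e,d), on(e,e)}
optimal plan length = 3; 3 ≤ 3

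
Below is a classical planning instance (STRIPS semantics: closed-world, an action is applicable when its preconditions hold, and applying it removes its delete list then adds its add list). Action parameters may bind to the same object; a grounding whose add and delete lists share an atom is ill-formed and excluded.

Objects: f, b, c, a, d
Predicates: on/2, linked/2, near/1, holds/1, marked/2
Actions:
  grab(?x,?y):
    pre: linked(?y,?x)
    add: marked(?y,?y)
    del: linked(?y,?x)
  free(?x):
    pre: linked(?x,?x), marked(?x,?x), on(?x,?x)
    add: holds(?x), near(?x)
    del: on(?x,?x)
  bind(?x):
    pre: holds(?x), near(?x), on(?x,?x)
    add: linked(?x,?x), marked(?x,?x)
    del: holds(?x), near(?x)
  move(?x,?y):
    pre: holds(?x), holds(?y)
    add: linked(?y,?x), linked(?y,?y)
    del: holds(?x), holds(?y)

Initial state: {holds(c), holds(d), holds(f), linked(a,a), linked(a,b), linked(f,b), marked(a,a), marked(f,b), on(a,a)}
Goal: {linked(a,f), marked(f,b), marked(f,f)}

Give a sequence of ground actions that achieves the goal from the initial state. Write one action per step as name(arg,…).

grab(b,f); free(a); move(f,a)

1. grab(b,f)  →  {holds(c), holds(d), holds(f), linked(a,a), linked(a,b), marked(a,a), marked(f,b), marked(f,f), on(a,a)}
2. free(a)  →  {holds(a), holds(c), holds(d), holds(f), linked(a,a), linked(a,b), marked(a,a), marked(f,b), marked(f,f), near(a)}
3. move(f,a)  →  {holds(c), holds(d), linked(a,a), linked(a,b), linked(a,f), marked(a,a), marked(f,b), marked(f,f), near(a)}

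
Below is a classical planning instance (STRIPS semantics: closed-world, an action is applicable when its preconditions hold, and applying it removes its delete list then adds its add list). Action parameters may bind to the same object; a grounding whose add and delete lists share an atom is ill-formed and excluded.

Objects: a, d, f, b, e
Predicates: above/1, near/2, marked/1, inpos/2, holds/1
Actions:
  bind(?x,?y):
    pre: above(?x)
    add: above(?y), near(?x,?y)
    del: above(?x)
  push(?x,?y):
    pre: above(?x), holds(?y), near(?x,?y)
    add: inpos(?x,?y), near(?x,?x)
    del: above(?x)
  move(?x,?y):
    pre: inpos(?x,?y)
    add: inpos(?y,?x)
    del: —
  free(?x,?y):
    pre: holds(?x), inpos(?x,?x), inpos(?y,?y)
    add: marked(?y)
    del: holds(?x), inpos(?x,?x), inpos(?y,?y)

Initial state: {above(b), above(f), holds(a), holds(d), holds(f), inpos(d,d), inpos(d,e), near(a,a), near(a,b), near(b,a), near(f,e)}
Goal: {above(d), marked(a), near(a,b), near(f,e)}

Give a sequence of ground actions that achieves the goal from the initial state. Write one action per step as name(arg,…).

1. bind(f,a)  →  {above(a), above(b), holds(a), holds(d), holds(f), inpos(d,d), inpos(d,e), near(a,a), near(a,b), near(b,a), near(f,a), near(f,e)}
2. bind(b,d)  →  {above(a), above(d), holds(a), holds(d), holds(f), inpos(d,d), inpos(d,e), near(a,a), near(a,b), near(b,a), near(b,d), near(f,a), near(f,e)}
3. push(a,a)  →  {above(d), holds(a), holds(d), holds(f), inpos(a,a), inpos(d,d), inpos(d,e), near(a,a), near(a,b), near(b,a), near(b,d), near(f,a), near(f,e)}
4. free(a,a)  →  {above(d), holds(d), holds(f), inpos(d,d), inpos(d,e), marked(a), near(a,a), near(a,b), near(b,a), near(b,d), near(f,a), near(f,e)}

bind(f,a); bind(b,d); push(a,a); free(a,a)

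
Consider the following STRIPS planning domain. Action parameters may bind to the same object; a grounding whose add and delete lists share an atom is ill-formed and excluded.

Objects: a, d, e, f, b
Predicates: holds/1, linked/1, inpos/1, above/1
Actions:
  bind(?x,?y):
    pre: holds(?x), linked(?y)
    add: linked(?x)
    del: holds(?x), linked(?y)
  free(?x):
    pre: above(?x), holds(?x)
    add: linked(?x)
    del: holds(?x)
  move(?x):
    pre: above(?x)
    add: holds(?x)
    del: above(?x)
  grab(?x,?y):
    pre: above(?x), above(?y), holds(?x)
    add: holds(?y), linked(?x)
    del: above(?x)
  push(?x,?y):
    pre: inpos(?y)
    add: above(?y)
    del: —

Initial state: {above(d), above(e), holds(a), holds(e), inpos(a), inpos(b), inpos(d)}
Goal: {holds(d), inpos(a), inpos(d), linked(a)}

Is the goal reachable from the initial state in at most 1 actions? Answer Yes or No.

1. grab(e,d)  →  {above(d), holds(a), holds(d), holds(e), inpos(a), inpos(b), inpos(d), linked(e)}
2. bind(a,e)  →  {above(d), holds(d), holds(e), inpos(a), inpos(b), inpos(d), linked(a)}
optimal plan length = 2; 2 > 1

No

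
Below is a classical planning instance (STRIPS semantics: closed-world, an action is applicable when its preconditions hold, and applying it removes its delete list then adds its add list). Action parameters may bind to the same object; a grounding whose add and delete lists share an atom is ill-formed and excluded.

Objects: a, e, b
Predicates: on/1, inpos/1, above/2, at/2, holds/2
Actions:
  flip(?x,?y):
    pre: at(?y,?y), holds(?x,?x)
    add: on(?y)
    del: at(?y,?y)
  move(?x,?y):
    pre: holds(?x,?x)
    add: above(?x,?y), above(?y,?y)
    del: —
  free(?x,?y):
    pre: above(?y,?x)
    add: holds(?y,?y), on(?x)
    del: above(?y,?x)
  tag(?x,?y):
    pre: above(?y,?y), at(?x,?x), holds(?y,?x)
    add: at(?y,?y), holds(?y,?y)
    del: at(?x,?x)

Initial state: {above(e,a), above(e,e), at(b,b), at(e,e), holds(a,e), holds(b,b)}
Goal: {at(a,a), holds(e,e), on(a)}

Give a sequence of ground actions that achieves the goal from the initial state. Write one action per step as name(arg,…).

1. move(b,a)  →  {above(a,a), above(b,a), above(e,a), above(e,e), at(b,b), at(e,e), holds(a,e), holds(b,b)}
2. free(a,e)  →  {above(a,a), above(b,a), above(e,e), at(b,b), at(e,e), holds(a,e), holds(b,b), holds(e,e), on(a)}
3. tag(e,a)  →  {above(a,a), above(b,a), above(e,e), at(a,a), at(b,b), holds(a,a), holds(a,e), holds(b,b), holds(e,e), on(a)}

move(b,a); free(a,e); tag(e,a)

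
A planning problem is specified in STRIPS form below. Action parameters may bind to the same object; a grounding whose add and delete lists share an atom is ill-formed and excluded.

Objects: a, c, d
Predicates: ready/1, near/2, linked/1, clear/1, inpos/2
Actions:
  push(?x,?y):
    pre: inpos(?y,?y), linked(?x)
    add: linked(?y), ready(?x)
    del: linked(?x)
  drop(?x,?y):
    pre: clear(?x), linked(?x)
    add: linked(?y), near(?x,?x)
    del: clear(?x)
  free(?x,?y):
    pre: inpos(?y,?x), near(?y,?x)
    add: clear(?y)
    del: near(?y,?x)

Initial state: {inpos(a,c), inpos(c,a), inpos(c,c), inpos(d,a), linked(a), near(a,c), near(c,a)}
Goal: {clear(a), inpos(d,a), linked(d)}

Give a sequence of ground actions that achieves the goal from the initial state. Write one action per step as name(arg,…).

1. push(a,c)  →  {inpos(a,c), inpos(c,a), inpos(c,c), inpos(d,a), linked(c), near(a,c), near(c,a), ready(a)}
2. free(a,c)  →  {clear(c), inpos(a,c), inpos(c,a), inpos(c,c), inpos(d,a), linked(c), near(a,c), ready(a)}
3. drop(c,d)  →  {inpos(a,c), inpos(c,a), inpos(c,c), inpos(d,a), linked(c), linked(d), near(a,c), near(c,c), ready(a)}
4. free(c,a)  →  {clear(a), inpos(a,c), inpos(c,a), inpos(c,c), inpos(d,a), linked(c), linked(d), near(c,c), ready(a)}

push(a,c); free(a,c); drop(c,d); free(c,a)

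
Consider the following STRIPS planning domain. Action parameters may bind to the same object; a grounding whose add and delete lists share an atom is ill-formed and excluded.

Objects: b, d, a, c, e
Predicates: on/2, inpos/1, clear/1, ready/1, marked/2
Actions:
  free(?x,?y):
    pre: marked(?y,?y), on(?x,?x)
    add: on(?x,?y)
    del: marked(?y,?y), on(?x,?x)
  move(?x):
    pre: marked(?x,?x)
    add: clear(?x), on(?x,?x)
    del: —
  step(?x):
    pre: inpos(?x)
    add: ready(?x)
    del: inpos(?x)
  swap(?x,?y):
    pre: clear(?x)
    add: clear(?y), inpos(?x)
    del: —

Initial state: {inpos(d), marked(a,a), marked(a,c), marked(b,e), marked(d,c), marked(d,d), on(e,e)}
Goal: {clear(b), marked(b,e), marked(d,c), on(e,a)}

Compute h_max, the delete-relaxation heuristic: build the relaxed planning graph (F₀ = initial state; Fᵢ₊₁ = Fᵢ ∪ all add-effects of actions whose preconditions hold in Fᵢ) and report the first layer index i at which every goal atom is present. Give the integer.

F0 = init (7 atoms)
F1 = F0 ∪ {clear(a), clear(d), on(a,a), on(d,d), on(e,a), on(e,d), ready(d)}  (14 atoms)
F2 = F1 ∪ {clear(b), clear(c), clear(e), inpos(a), on(a,d), on(d,a)}  (20 atoms)
goal ⊆ F2  ⇒  h_max = 2

2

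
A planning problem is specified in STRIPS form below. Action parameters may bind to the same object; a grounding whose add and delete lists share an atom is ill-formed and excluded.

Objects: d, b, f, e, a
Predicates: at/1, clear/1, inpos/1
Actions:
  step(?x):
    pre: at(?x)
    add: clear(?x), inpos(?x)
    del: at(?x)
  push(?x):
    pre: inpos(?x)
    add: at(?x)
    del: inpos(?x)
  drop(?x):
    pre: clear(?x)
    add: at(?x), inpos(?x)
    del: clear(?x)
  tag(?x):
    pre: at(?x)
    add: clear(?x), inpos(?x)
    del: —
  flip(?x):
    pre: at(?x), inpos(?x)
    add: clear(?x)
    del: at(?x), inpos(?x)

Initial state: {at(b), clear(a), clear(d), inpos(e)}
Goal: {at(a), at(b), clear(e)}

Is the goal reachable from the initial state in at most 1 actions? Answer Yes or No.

No

1. push(e)  →  {at(b), at(e), clear(a), clear(d)}
2. step(e)  →  {at(b), clear(a), clear(d), clear(e), inpos(e)}
3. drop(a)  →  {at(a), at(b), clear(d), clear(e), inpos(a), inpos(e)}
optimal plan length = 3; 3 > 1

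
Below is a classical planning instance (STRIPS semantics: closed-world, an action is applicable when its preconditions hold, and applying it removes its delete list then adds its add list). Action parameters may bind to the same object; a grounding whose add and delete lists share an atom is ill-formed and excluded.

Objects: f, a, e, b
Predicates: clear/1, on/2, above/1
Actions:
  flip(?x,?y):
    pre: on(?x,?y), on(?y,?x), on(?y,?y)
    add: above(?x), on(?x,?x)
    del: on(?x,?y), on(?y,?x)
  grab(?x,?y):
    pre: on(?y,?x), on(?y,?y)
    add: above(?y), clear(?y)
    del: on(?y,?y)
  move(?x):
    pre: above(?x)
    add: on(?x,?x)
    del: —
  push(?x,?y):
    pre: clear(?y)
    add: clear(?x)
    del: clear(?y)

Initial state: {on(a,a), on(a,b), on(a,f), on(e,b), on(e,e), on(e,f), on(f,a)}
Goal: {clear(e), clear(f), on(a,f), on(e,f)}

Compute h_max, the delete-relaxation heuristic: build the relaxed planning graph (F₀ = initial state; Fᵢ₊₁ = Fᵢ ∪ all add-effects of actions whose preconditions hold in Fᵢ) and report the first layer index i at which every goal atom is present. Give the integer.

F0 = init (7 atoms)
F1 = F0 ∪ {above(a), above(e), above(f), clear(a), clear(e), on(f,f)}  (13 atoms)
F2 = F1 ∪ {clear(b), clear(f)}  (15 atoms)
goal ⊆ F2  ⇒  h_max = 2

2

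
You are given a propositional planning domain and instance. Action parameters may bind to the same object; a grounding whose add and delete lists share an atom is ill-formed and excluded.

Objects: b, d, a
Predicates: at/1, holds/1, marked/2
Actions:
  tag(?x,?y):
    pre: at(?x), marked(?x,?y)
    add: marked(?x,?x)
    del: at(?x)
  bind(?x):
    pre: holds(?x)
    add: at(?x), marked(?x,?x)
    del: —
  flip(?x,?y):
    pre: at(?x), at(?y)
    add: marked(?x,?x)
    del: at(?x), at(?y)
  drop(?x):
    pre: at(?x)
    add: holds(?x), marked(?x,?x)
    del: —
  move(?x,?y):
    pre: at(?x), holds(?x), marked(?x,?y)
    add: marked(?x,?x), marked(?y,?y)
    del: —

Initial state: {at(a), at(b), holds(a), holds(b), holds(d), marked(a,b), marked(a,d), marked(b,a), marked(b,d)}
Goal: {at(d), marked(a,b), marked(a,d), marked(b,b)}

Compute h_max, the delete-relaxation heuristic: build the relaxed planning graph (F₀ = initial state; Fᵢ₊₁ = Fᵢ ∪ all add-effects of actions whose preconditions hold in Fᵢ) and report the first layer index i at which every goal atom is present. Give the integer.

1

F0 = init (9 atoms)
F1 = F0 ∪ {at(d), marked(a,a), marked(b,b), marked(d,d)}  (13 atoms)
goal ⊆ F1  ⇒  h_max = 1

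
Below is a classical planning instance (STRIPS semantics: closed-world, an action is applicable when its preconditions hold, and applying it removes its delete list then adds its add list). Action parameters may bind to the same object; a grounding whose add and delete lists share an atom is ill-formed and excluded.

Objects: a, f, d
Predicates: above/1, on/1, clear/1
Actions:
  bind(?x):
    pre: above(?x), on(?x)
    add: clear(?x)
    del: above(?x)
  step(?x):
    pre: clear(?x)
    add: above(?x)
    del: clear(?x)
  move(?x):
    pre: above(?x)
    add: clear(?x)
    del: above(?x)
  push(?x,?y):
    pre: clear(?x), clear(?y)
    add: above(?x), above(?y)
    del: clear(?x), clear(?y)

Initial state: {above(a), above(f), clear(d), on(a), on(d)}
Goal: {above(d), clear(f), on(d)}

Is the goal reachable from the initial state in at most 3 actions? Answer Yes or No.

1. step(d)  →  {above(a), above(d), above(f), on(a), on(d)}
2. move(f)  →  {above(a), above(d), clear(f), on(a), on(d)}
optimal plan length = 2; 2 ≤ 3

Yes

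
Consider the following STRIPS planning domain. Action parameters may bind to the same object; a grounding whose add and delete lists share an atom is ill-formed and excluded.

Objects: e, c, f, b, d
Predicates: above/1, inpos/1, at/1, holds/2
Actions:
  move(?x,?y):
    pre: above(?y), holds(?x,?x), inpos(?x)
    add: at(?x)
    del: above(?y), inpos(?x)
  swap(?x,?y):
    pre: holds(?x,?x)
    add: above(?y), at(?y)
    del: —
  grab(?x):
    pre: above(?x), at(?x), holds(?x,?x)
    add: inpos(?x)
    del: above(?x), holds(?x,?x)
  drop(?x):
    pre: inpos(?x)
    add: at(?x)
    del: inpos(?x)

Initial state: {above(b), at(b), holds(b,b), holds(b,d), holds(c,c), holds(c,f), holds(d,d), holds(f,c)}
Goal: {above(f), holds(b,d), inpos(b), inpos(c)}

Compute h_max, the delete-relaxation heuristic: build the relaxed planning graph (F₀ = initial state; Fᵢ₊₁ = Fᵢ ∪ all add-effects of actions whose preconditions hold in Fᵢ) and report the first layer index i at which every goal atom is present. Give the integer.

2

F0 = init (8 atoms)
F1 = F0 ∪ {above(c), above(d), above(e), above(f), at(c), at(d), at(e), at(f), inpos(b)}  (17 atoms)
F2 = F1 ∪ {inpos(c), inpos(d)}  (19 atoms)
goal ⊆ F2  ⇒  h_max = 2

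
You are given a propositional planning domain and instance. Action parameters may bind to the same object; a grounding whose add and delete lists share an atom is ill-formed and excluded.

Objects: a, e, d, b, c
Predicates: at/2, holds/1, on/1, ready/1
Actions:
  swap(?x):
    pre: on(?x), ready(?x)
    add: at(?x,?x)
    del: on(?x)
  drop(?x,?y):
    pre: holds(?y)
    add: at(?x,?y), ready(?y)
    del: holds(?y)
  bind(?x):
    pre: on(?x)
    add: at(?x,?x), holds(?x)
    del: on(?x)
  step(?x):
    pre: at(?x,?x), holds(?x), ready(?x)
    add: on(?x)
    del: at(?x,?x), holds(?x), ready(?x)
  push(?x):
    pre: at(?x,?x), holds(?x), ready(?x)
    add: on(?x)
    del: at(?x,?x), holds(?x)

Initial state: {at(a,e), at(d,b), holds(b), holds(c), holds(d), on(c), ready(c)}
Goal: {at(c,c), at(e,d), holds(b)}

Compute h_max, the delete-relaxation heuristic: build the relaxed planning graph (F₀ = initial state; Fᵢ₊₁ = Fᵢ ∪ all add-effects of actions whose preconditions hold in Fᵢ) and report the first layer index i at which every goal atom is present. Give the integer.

1

F0 = init (7 atoms)
F1 = F0 ∪ {at(a,b), at(a,c), at(a,d), at(b,b), at(b,c), at(b,d), at(c,b), at(c,c), at(c,d), at(d,c), at(d,d), at(e,b), at(e,c), at(e,d), ready(b), ready(d)}  (23 atoms)
goal ⊆ F1  ⇒  h_max = 1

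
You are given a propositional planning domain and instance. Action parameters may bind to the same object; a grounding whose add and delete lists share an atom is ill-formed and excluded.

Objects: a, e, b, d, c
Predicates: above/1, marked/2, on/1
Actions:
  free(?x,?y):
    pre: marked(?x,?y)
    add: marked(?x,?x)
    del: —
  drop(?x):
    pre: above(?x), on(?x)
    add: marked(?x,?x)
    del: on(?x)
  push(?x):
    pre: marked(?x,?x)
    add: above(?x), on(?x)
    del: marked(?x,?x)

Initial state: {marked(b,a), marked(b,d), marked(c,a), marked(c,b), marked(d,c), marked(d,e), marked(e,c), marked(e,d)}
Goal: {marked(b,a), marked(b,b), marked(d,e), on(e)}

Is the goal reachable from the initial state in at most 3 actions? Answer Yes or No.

1. free(e,d)  →  {marked(b,a), marked(b,d), marked(c,a), marked(c,b), marked(d,c), marked(d,e), marked(e,c), marked(e,d), marked(e,e)}
2. free(b,a)  →  {marked(b,a), marked(b,b), marked(b,d), marked(c,a), marked(c,b), marked(d,c), marked(d,e), marked(e,c), marked(e,d), marked(e,e)}
3. push(e)  →  {above(e), marked(b,a), marked(b,b), marked(b,d), marked(c,a), marked(c,b), marked(d,c), marked(d,e), marked(e,c), marked(e,d), on(e)}
optimal plan length = 3; 3 ≤ 3

Yes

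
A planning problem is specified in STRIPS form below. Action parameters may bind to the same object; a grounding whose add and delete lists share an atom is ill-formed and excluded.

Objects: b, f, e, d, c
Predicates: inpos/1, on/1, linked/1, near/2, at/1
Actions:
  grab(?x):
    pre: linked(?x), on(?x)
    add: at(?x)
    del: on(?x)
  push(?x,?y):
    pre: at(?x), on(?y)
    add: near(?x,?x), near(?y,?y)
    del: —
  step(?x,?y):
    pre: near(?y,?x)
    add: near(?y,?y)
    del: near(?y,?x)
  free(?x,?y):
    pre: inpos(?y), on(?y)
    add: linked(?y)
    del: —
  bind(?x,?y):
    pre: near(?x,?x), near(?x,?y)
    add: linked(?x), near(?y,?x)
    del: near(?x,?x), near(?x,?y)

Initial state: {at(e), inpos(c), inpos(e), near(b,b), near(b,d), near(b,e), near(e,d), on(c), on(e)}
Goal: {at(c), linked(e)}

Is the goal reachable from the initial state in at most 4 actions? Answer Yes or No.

Yes

1. free(b,e)  →  {at(e), inpos(c), inpos(e), linked(e), near(b,b), near(b,d), near(b,e), near(e,d), on(c), on(e)}
2. free(b,c)  →  {at(e), inpos(c), inpos(e), linked(c), linked(e), near(b,b), near(b,d), near(b,e), near(e,d), on(c), on(e)}
3. grab(c)  →  {at(c), at(e), inpos(c), inpos(e), linked(c), linked(e), near(b,b), near(b,d), near(b,e), near(e,d), on(e)}
optimal plan length = 3; 3 ≤ 4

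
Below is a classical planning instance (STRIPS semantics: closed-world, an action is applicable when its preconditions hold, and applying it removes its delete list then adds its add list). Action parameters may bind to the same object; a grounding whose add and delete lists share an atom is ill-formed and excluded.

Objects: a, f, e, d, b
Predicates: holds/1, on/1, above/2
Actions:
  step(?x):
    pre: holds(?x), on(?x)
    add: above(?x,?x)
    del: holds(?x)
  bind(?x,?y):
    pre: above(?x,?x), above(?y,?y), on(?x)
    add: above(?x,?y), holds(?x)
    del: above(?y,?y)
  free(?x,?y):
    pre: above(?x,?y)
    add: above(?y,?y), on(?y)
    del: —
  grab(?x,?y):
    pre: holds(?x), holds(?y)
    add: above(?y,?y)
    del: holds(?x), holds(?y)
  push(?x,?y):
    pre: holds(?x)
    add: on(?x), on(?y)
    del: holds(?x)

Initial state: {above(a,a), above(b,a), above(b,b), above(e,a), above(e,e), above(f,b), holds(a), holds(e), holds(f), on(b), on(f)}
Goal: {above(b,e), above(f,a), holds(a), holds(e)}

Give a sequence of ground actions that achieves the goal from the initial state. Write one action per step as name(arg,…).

1. step(f)  →  {above(a,a), above(b,a), above(b,b), above(e,a), above(e,e), above(f,b), above(f,f), holds(a), holds(e), on(b), on(f)}
2. bind(f,a)  →  {above(b,a), above(b,b), above(e,a), above(e,e), above(f,a), above(f,b), above(f,f), holds(a), holds(e), holds(f), on(b), on(f)}
3. bind(b,e)  →  {above(b,a), above(b,b), above(b,e), above(e,a), above(f,a), above(f,b), above(f,f), holds(a), holds(b), holds(e), holds(f), on(b), on(f)}

step(f); bind(f,a); bind(b,e)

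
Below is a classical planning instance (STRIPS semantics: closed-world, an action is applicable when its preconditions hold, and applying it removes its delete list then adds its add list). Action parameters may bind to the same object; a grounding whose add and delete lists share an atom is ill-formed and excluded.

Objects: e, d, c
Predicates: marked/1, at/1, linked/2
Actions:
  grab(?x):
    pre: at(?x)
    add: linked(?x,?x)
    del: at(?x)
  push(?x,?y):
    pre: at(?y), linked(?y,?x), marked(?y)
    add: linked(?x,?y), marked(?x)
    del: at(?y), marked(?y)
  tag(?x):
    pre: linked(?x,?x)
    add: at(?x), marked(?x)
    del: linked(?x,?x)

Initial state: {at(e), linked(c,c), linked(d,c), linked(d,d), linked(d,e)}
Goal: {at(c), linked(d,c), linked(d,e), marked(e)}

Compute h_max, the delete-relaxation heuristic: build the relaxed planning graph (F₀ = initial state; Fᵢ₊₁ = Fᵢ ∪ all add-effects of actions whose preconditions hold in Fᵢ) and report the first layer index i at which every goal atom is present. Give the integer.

F0 = init (5 atoms)
F1 = F0 ∪ {at(c), at(d), linked(e,e), marked(c), marked(d)}  (10 atoms)
F2 = F1 ∪ {linked(c,d), linked(e,d), marked(e)}  (13 atoms)
goal ⊆ F2  ⇒  h_max = 2

2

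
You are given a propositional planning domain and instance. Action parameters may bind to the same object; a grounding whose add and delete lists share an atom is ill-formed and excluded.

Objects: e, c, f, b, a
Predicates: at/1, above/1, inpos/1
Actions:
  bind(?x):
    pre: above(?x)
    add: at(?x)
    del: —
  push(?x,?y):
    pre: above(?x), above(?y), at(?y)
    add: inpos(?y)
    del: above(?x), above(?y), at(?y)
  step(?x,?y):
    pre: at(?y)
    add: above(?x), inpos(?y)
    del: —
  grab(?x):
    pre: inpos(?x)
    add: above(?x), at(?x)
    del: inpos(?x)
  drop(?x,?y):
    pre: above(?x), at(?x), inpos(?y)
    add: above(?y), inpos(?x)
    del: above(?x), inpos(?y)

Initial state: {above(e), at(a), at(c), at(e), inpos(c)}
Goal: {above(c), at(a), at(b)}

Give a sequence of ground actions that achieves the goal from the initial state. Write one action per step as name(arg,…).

step(c,e); step(b,e); bind(b)

1. step(c,e)  →  {above(c), above(e), at(a), at(c), at(e), inpos(c), inpos(e)}
2. step(b,e)  →  {above(b), above(c), above(e), at(a), at(c), at(e), inpos(c), inpos(e)}
3. bind(b)  →  {above(b), above(c), above(e), at(a), at(b), at(c), at(e), inpos(c), inpos(e)}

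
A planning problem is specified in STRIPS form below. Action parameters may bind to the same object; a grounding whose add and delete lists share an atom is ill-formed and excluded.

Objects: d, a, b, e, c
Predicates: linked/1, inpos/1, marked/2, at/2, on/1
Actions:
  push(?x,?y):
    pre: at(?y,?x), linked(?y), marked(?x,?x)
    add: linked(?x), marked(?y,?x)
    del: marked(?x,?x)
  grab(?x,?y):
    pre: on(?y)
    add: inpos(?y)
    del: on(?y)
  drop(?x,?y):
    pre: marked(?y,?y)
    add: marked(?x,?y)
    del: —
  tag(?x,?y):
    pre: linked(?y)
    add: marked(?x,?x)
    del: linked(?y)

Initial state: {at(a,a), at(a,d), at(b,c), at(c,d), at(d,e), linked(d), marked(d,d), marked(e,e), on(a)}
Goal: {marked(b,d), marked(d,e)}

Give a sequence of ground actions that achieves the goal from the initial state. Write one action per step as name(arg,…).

1. push(e,d)  →  {at(a,a), at(a,d), at(b,c), at(c,d), at(d,e), linked(d), linked(e), marked(d,d), marked(d,e), on(a)}
2. drop(b,d)  →  {at(a,a), at(a,d), at(b,c), at(c,d), at(d,e), linked(d), linked(e), marked(b,d), marked(d,d), marked(d,e), on(a)}

push(e,d); drop(b,d)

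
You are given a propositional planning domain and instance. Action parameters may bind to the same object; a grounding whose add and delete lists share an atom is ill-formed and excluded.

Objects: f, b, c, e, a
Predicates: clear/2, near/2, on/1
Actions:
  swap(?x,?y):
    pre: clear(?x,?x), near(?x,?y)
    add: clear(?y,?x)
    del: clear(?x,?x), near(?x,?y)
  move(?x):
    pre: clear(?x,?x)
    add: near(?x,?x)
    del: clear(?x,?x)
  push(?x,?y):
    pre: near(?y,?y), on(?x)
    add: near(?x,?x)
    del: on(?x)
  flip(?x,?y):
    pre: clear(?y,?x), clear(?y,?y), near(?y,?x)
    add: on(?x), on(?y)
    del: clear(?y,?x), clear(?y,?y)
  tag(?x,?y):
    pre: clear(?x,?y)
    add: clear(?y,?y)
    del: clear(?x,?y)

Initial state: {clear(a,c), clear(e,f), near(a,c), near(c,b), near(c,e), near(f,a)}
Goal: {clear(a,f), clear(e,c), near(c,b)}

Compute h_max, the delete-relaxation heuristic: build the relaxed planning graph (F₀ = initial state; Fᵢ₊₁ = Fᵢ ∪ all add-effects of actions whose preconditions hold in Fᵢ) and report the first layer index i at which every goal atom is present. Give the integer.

2

F0 = init (6 atoms)
F1 = F0 ∪ {clear(c,c), clear(f,f)}  (8 atoms)
F2 = F1 ∪ {clear(a,f), clear(b,c), clear(e,c), near(c,c), near(f,f)}  (13 atoms)
goal ⊆ F2  ⇒  h_max = 2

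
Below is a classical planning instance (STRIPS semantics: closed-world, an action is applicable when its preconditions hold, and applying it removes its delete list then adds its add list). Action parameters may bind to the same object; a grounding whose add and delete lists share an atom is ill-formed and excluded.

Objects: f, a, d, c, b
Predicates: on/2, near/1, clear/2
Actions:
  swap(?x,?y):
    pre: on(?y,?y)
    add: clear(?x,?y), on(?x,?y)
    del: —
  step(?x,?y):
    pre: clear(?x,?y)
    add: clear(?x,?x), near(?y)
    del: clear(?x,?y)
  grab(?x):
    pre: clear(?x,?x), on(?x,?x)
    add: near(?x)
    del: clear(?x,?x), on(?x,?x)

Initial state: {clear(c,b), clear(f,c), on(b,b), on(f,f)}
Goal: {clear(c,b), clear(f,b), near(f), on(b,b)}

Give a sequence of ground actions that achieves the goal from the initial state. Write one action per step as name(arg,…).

swap(f,f); swap(f,b); grab(f)

1. swap(f,f)  →  {clear(c,b), clear(f,c), clear(f,f), on(b,b), on(f,f)}
2. swap(f,b)  →  {clear(c,b), clear(f,b), clear(f,c), clear(f,f), on(b,b), on(f,b), on(f,f)}
3. grab(f)  →  {clear(c,b), clear(f,b), clear(f,c), near(f), on(b,b), on(f,b)}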